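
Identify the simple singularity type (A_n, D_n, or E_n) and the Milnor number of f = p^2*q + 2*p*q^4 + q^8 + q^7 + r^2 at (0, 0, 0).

The Hessian of f at 0 is [[0, 0, 0], [0, 0, 0], [0, 0, 2]] with rank 1, so corank 2. A Groebner basis of the Jacobian ideal J(f) in C{p,q,r} is {p^2*q^2, 8*p^2*q + p^2 + p*q^3, p*q + q^4, p^3, r}; counting standard monomials gives mu = 9. Corank 2; j^3 = p^2*q has shape L^2 M (L != M), so D-series; mu = 9 gives D_9.

Type D_9, Milnor number mu = 9.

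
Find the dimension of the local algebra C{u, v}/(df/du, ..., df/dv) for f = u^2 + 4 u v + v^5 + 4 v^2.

The Hessian of f at 0 has rank 1. Corank 1: A-series; mu = 4 gives A_4.

4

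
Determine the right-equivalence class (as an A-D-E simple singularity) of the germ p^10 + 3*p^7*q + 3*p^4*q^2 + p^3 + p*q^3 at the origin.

E_{7}

The Hessian of f at 0 is [[0, 0], [0, 0]] with rank 0, so corank 2. A Groebner basis of the Jacobian ideal J(f) in C{p,q} is {p^3, p*q^2, 3*p^2 + q^3}; counting standard monomials gives mu = 7. Corank 2; j^3 = p^3 is a perfect cube, so E-series; the 4-jet and mu = 7 give E_7.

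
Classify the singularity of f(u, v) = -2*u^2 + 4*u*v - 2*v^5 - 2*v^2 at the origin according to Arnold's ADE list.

The Hessian of f at 0 has rank 1. Corank 1: A-series; mu = 4 gives A_4.

A_{4}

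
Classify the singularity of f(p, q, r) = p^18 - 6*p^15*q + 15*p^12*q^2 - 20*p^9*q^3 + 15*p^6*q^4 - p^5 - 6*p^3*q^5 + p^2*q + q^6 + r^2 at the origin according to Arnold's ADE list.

The Hessian of f at 0 has rank 1. Corank 2; j^3 = p^2*q has shape L^2 M (L != M), so D-series; mu = 7 gives D_7.

D_{7}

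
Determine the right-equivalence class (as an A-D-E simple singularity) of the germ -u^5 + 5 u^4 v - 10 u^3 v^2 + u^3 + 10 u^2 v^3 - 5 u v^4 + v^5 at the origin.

E8

The Hessian of f at 0 has rank 0. Corank 2; j^3 = u^3 is a perfect cube, so E-series; the 5-jet and mu = 8 give E_8.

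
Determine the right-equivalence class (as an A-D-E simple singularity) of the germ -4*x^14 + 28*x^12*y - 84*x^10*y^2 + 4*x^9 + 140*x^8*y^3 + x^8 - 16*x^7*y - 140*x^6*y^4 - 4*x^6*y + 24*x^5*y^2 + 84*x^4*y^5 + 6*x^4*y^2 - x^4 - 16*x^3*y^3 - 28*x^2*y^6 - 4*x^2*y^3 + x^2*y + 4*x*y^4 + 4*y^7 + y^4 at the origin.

The Hessian of f at 0 has rank 0. Corank 2; j^3 = x^2*y has shape L^2 M (L != M), so D-series; mu = 5 gives D_5.

D_5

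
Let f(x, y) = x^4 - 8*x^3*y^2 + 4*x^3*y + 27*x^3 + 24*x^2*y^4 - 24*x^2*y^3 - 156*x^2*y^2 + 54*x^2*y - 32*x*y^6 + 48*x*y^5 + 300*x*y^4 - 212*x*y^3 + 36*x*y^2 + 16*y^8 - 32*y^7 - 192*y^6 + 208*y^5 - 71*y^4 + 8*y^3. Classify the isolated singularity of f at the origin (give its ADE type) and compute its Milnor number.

Type E_{6}, Milnor number mu = 6.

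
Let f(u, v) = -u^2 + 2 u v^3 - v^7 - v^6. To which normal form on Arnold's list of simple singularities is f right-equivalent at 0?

A6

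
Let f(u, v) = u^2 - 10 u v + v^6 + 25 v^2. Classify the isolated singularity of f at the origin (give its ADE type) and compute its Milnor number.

The Hessian of f at 0 has rank 1. Corank 1: A-series; mu = 5 gives A_5.

Type A_{5}, Milnor number mu = 5.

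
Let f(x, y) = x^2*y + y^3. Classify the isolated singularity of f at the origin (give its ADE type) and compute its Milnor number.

The Hessian of f at 0 is [[0, 0], [0, 0]] with rank 0, so corank 2. A Groebner basis of the Jacobian ideal J(f) in C{x,y} is {y^3, x^2 + 3*y^2, x*y}; counting standard monomials gives mu = 4. Corank 2; j^3 = y*(x^2 + y^2) splits into three distinct lines over C (the quadratic factor has nonzero discriminant), so D_4.

Type D_{4}, Milnor number mu = 4.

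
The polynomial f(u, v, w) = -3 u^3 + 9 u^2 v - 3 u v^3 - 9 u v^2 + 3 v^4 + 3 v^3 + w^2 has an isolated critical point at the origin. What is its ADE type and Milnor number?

The Hessian of f at 0 has rank 1. Corank 2; j^3 = -3*(u - v)^3 is a perfect cube, so E-series; the 4-jet and mu = 7 give E_7.

Type E_7, Milnor number mu = 7.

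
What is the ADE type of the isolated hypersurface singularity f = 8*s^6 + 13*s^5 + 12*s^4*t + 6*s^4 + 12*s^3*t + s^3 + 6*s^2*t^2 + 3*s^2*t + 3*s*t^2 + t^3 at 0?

E8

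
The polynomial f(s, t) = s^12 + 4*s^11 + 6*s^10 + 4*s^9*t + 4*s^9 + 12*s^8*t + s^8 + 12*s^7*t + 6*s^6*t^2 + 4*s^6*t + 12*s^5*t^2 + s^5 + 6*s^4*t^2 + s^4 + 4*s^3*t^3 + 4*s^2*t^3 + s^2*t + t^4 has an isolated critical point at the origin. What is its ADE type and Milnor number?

The Hessian of f at 0 has rank 0. Corank 2; j^3 = s^2*t has shape L^2 M (L != M), so D-series; mu = 5 gives D_5.

Type D_5, Milnor number mu = 5.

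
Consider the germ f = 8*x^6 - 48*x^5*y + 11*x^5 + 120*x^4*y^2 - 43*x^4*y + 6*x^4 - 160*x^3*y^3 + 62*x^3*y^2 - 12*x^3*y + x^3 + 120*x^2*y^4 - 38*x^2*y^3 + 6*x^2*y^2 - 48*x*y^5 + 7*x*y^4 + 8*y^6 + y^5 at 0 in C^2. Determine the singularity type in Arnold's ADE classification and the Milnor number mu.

Type E_8, Milnor number mu = 8.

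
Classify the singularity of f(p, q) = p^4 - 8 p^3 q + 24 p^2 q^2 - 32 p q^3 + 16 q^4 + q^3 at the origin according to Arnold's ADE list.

The Hessian of f at 0 is [[0, 0], [0, 0]] with rank 0, so corank 2. A Groebner basis of the Jacobian ideal J(f) in C{p,q} is {p^3 - 6*p^2*q, q^2}; counting standard monomials gives mu = 6. Corank 2; j^3 = q^3 is a perfect cube, so E-series; the 4-jet and mu = 6 give E_6.

E_6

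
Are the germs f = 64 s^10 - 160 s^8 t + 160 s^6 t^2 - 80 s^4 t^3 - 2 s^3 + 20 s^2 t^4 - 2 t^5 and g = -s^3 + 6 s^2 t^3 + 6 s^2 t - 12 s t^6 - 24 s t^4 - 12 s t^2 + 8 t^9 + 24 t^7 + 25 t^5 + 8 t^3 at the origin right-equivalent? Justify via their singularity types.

The Hessian of f at 0 is [[0, 0], [0, 0]] with rank 0, so corank 2. A Groebner basis of the Jacobian ideal J(f) in C{s,t} is {t^4, s^2}; counting standard monomials gives mu = 8. Corank 2; j^3 = -2*s^3 is a perfect cube, so E-series; the 5-jet and mu = 8 give E_8. The Hessian of g at 0 is [[0, 0], [0, 0]] with rank 0, so corank 2. A Groebner basis of the Jacobian ideal J(g) in C{s,t} is {-s^2/4 + s*t^3 + s*t - t^2, t^4, s^3 - 12*s*t^2 + 16*t^3, s^2*t - 4*s*t^2 + 4*t^3}; counting standard monomials gives mu = 8. Corank 2; j^3 = -(s - 2*t)^3 is a perfect cube, so E-series; the 5-jet and mu = 8 give E_8. Both have type E_8, hence right-equivalent.

Yes.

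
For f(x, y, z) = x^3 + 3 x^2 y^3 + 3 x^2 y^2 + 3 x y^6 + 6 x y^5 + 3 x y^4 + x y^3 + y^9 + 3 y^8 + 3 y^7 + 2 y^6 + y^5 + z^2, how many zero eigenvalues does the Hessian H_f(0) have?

2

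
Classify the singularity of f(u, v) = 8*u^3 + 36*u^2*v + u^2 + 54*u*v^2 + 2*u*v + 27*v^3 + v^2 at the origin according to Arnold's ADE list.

The Hessian of f at 0 has rank 1. Corank 1: A-series; mu = 2 gives A_2.

A2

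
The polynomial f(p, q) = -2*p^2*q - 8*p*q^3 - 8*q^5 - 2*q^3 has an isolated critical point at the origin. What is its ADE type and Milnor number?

The Hessian of f at 0 has rank 0. Corank 2; j^3 = -2*q*(p^2 + q^2) splits into three distinct lines over C (the quadratic factor has nonzero discriminant), so D_4.

Type D4, Milnor number mu = 4.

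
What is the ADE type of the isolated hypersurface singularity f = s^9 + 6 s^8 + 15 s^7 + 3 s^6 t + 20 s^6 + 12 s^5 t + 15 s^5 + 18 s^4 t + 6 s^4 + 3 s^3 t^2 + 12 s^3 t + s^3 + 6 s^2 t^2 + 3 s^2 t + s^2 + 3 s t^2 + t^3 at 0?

The Hessian of f at 0 has rank 1. Corank 1: A-series; mu = 2 gives A_2.

A_2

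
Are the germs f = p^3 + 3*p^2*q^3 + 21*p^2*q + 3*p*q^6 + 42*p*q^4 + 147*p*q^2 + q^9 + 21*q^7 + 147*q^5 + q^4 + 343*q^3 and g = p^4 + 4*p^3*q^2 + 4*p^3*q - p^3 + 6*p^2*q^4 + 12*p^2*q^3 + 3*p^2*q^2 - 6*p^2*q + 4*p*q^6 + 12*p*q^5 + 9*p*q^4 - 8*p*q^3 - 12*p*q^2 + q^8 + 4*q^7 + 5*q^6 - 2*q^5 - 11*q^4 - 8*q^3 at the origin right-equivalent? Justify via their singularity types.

The Hessian of f at 0 has rank 0. Corank 2; j^3 = (p + 7*q)^3 is a perfect cube, so E-series; the 4-jet and mu = 6 give E_6. The Hessian of g at 0 has rank 0. Corank 2; j^3 = -(p + 2*q)^3 is a perfect cube, so E-series; the 4-jet and mu = 6 give E_6. Both have type E_6, hence right-equivalent.

Yes.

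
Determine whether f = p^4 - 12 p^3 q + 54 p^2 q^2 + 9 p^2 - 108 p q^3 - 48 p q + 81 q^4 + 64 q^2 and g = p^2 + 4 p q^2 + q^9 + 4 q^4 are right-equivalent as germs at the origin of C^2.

No.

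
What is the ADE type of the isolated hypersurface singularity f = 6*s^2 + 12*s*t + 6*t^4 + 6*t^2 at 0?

The Hessian of f at 0 is [[12, 12], [12, 12]] with rank 1, so corank 1. A Groebner basis of the Jacobian ideal J(f) in C{s,t} is {t^3, s + t}; counting standard monomials gives mu = 3. Corank 1: A-series; mu = 3 gives A_3.

A_{3}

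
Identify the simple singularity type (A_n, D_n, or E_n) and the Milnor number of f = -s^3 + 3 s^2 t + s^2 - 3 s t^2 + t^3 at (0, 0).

Type A_2, Milnor number mu = 2.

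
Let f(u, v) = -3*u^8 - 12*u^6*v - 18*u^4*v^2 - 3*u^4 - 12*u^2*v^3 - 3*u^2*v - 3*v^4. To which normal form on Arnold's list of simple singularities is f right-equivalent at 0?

The Hessian of f at 0 is [[0, 0], [0, 0]] with rank 0, so corank 2. A Groebner basis of the Jacobian ideal J(f) in C{u,v} is {u^3, u^2/4 + v^3, u*v}; counting standard monomials gives mu = 5. Corank 2; j^3 = -3*u^2*v has shape L^2 M (L != M), so D-series; mu = 5 gives D_5.

D_5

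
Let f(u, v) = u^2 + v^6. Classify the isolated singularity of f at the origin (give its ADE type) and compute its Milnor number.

The Hessian of f at 0 has rank 1. Corank 1: A-series; mu = 5 gives A_5.

Type A5, Milnor number mu = 5.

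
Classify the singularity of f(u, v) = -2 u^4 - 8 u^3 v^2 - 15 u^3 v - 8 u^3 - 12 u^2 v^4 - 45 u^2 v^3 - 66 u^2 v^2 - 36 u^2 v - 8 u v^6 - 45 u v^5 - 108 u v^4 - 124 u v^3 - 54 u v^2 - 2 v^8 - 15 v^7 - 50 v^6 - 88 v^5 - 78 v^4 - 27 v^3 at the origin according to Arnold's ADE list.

The Hessian of f at 0 is [[0, 0], [0, 0]] with rank 0, so corank 2. A Groebner basis of the Jacobian ideal J(f) in C{u,v} is {-768*u^2/703 - 2304*u*v/703 + v^4 - 8*v^3/703 - 1728*v^2/703, u^3 + 4932*u^2/703 + 14796*u*v/703 + 2424*v^3/703 + 11097*v^2/703, u^2*v - 2200*u^2/703 - 6600*u*v/703 - 4814*v^3/2109 - 4950*v^2/703, 736*u^2/703 + u*v^2 + 2208*u*v/703 + 6373*v^3/4218 + 1656*v^2/703}; counting standard monomials gives mu = 7. Corank 2; j^3 = -(2*u + 3*v)^3 is a perfect cube, so E-series; the 4-jet and mu = 7 give E_7.

E_{7}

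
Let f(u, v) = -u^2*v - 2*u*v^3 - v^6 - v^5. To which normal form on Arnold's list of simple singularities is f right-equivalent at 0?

The Hessian of f at 0 is [[0, 0], [0, 0]] with rank 0, so corank 2. A Groebner basis of the Jacobian ideal J(f) in C{u,v} is {u^3, u^2*v + u^2/6 + u*v^2/6, u*v + v^3}; counting standard monomials gives mu = 7. Corank 2; j^3 = -u^2*v has shape L^2 M (L != M), so D-series; mu = 7 gives D_7.

D7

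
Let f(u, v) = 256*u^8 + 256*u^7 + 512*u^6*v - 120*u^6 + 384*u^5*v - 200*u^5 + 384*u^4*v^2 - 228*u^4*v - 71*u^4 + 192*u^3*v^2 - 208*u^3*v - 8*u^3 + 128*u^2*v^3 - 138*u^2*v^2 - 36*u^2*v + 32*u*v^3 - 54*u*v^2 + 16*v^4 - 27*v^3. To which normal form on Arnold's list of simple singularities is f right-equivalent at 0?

E_{6}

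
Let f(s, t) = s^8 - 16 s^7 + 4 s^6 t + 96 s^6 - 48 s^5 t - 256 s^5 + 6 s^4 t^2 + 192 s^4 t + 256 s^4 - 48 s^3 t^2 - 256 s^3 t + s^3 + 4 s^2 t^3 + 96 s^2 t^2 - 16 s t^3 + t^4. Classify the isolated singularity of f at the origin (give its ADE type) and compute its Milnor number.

Type E_{6}, Milnor number mu = 6.

The Hessian of f at 0 has rank 0. Corank 2; j^3 = s^3 is a perfect cube, so E-series; the 4-jet and mu = 6 give E_6.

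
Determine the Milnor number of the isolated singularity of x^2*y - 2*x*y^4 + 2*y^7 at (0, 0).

The Hessian of f at 0 has rank 0. Corank 2; j^3 = x^2*y has shape L^2 M (L != M), so D-series; mu = 8 gives D_8.

8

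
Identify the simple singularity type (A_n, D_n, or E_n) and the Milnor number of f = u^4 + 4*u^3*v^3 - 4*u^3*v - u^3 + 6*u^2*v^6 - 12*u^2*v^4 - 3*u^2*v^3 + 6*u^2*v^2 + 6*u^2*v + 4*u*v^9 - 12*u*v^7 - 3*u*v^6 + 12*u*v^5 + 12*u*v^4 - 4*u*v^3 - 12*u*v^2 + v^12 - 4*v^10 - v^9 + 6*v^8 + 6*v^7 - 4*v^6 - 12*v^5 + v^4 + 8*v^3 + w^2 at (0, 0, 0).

The Hessian of f at 0 has rank 1. Corank 2; j^3 = -(u - 2*v)^3 is a perfect cube, so E-series; the 4-jet and mu = 6 give E_6.

Type E6, Milnor number mu = 6.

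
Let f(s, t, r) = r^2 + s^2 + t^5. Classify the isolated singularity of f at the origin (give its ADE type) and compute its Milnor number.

The Hessian of f at 0 is [[2, 0, 0], [0, 0, 0], [0, 0, 2]] with rank 2, so corank 1. A Groebner basis of the Jacobian ideal J(f) in C{s,t,r} is {t^4, s, r}; counting standard monomials gives mu = 4. Corank 1: A-series; mu = 4 gives A_4.

Type A_4, Milnor number mu = 4.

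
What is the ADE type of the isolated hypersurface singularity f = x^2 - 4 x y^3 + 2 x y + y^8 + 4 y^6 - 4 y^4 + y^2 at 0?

A7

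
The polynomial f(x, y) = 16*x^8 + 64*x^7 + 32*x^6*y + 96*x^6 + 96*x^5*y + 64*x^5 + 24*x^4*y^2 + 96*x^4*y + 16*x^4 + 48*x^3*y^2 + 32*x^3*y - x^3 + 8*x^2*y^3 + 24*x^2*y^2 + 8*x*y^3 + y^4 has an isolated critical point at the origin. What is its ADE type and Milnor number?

Type E_{6}, Milnor number mu = 6.

The Hessian of f at 0 has rank 0. Corank 2; j^3 = -x^3 is a perfect cube, so E-series; the 4-jet and mu = 6 give E_6.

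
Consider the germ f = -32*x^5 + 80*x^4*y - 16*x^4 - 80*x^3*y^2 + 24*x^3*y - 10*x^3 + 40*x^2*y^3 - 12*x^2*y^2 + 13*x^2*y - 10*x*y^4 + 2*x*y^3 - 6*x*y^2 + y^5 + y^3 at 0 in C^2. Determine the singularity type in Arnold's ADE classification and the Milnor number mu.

The Hessian of f at 0 is [[0, 0], [0, 0]] with rank 0, so corank 2. A Groebner basis of the Jacobian ideal J(f) in C{x,y} is {y^3, x^2 - 3*y^2/11, x*y - 6*y^2/11}; counting standard monomials gives mu = 4. Corank 2; j^3 = -(2*x - y)*(5*x^2 - 4*x*y + y^2) splits into three distinct lines over C (the quadratic factor has nonzero discriminant), so D_4.

Type D_{4}, Milnor number mu = 4.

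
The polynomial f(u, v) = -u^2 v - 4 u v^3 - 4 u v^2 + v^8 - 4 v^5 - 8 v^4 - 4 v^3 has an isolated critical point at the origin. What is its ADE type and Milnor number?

The Hessian of f at 0 has rank 0. Corank 2; j^3 = -v*(u + 2*v)^2 has shape L^2 M (L != M), so D-series; mu = 9 gives D_9.

Type D9, Milnor number mu = 9.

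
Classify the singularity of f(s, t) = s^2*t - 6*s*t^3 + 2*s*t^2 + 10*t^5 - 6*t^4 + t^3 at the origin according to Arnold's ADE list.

D6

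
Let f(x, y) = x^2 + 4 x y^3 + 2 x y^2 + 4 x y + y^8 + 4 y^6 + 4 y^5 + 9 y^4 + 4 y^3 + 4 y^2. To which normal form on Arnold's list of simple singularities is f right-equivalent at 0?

A_7

The Hessian of f at 0 is [[2, 4], [4, 8]] with rank 1, so corank 1. A Groebner basis of the Jacobian ideal J(f) in C{x,y} is {x^3 + 25*x^2/4 - 5*x*y^2/2 + 187*x*y/8 - 11*x/16 + 337*y^2/16 - 11*y/8, x^2*y - x^2 + 5*x*y^2/2 - 15*x*y/4 - 5*x/8 - 33*y^2/8 - 5*y/4, x/2 + y^3 + y^2/2 + y}; counting standard monomials gives mu = 7. Corank 1: A-series; mu = 7 gives A_7.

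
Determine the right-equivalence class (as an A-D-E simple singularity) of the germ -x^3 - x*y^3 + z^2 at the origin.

The Hessian of f at 0 has rank 1. Corank 2; j^3 = -x^3 is a perfect cube, so E-series; the 4-jet and mu = 7 give E_7.

E_{7}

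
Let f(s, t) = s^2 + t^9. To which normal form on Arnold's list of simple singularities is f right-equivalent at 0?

The Hessian of f at 0 has rank 1. Corank 1: A-series; mu = 8 gives A_8.

A_{8}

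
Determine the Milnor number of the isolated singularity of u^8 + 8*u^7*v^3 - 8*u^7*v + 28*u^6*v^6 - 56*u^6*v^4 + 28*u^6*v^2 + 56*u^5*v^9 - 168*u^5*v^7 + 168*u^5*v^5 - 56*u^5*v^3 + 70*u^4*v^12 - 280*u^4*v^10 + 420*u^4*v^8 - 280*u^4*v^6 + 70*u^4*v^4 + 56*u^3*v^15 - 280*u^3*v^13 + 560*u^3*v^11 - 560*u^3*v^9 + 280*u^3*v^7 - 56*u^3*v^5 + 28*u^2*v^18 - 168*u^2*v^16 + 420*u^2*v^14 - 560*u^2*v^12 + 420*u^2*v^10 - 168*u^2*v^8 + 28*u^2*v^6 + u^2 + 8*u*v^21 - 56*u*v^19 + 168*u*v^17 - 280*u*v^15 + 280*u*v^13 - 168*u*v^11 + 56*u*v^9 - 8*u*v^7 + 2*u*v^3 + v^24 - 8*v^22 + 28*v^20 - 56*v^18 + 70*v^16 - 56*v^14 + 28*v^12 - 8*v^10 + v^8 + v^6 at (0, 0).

The Hessian of f at 0 is [[2, 0], [0, 0]] with rank 1, so corank 1. A Groebner basis of the Jacobian ideal J(f) in C{u,v} is {u^3, u^2*v, u + v^3}; counting standard monomials gives mu = 7. Corank 1: A-series; mu = 7 gives A_7.

7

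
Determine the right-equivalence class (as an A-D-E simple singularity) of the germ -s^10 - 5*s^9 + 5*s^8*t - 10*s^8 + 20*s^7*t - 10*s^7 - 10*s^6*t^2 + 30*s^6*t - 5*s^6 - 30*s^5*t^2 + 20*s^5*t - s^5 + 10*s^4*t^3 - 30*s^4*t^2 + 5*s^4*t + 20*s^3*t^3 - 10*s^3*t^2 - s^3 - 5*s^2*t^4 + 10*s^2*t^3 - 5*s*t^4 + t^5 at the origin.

E_8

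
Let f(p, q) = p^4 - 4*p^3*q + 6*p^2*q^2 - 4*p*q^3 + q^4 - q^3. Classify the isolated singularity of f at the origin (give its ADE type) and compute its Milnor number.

The Hessian of f at 0 has rank 0. Corank 2; j^3 = -q^3 is a perfect cube, so E-series; the 4-jet and mu = 6 give E_6.

Type E_{6}, Milnor number mu = 6.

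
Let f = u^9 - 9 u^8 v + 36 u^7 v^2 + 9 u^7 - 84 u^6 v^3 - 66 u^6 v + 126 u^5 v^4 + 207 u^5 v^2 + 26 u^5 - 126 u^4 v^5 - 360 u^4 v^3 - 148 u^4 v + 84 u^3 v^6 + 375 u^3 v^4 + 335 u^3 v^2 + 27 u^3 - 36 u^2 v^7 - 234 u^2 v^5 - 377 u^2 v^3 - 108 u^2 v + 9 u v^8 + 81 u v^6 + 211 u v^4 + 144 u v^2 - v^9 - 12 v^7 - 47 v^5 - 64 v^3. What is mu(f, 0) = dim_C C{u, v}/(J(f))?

8

The Hessian of f at 0 is [[0, 0], [0, 0]] with rank 0, so corank 2. A Groebner basis of the Jacobian ideal J(f) in C{u,v} is {-1215*u^2/2 + u*v^3 + 1620*u*v - 1080*v^2, -486*u^2 + 1296*u*v + v^4 - 864*v^2, u^3 - 16*u*v^2/3 + 128*v^3/27, u^2*v - 8*u*v^2/3 + 16*v^3/9}; counting standard monomials gives mu = 8. Corank 2; j^3 = (3*u - 4*v)^3 is a perfect cube, so E-series; the 5-jet and mu = 8 give E_8.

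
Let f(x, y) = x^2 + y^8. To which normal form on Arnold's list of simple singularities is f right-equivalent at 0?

The Hessian of f at 0 has rank 1. Corank 1: A-series; mu = 7 gives A_7.

A_7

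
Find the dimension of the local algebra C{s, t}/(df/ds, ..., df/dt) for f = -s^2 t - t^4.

5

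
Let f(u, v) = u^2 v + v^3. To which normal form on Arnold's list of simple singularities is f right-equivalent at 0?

D4

The Hessian of f at 0 has rank 0. Corank 2; j^3 = v*(u^2 + v^2) splits into three distinct lines over C (the quadratic factor has nonzero discriminant), so D_4.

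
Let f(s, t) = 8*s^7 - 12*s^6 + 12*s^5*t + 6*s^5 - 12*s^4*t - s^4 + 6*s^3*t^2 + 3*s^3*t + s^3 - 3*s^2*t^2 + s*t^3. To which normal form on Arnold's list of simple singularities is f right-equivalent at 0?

E7

The Hessian of f at 0 has rank 0. Corank 2; j^3 = s^3 is a perfect cube, so E-series; the 4-jet and mu = 7 give E_7.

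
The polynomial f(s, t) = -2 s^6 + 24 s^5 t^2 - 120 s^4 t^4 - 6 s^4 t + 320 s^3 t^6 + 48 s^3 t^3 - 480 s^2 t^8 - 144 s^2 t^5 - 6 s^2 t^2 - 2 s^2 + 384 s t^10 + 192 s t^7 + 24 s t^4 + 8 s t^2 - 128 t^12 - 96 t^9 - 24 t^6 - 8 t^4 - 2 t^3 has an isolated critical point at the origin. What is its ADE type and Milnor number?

The Hessian of f at 0 is [[-4, 0], [0, 0]] with rank 1, so corank 1. A Groebner basis of the Jacobian ideal J(f) in C{s,t} is {t^2, s}; counting standard monomials gives mu = 2. Corank 1: A-series; mu = 2 gives A_2.

Type A2, Milnor number mu = 2.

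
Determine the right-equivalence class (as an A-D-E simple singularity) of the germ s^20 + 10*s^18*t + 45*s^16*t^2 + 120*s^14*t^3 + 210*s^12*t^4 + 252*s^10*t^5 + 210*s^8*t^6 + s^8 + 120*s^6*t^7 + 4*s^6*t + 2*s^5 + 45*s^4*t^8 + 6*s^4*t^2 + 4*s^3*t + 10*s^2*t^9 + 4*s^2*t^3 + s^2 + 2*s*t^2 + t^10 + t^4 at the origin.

A_{9}

The Hessian of f at 0 has rank 1. Corank 1: A-series; mu = 9 gives A_9.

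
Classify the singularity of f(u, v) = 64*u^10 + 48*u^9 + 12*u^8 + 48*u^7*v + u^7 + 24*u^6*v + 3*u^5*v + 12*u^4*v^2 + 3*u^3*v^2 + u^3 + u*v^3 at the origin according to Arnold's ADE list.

E7

The Hessian of f at 0 has rank 0. Corank 2; j^3 = u^3 is a perfect cube, so E-series; the 4-jet and mu = 7 give E_7.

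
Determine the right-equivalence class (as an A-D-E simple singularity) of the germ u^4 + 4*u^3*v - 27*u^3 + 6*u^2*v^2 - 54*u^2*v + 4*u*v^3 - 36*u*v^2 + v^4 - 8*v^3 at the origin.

E_6

The Hessian of f at 0 has rank 0. Corank 2; j^3 = -(3*u + 2*v)^3 is a perfect cube, so E-series; the 4-jet and mu = 6 give E_6.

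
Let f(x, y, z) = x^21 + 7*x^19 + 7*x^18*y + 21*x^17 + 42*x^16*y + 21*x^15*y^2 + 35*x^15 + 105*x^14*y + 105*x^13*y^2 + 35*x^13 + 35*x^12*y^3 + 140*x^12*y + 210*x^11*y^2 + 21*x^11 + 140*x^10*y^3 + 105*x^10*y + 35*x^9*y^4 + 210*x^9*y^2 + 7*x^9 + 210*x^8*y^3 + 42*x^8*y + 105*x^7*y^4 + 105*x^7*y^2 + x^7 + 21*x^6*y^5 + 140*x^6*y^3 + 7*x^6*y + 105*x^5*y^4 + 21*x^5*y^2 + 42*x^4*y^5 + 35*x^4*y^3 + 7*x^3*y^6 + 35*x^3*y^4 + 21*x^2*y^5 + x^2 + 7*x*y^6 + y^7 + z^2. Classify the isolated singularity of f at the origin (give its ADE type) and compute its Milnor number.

The Hessian of f at 0 has rank 2. Corank 1: A-series; mu = 6 gives A_6.

Type A6, Milnor number mu = 6.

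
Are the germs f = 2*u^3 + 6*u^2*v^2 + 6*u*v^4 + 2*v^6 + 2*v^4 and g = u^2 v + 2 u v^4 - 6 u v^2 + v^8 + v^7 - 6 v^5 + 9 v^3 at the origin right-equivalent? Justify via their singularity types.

No.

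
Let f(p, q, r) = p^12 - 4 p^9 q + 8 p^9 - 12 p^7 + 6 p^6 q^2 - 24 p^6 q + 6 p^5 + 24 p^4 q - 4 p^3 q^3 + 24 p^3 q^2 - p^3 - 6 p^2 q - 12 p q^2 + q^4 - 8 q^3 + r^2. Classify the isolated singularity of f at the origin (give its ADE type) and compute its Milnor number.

Type E_{6}, Milnor number mu = 6.

The Hessian of f at 0 is [[0, 0, 0], [0, 0, 0], [0, 0, 2]] with rank 1, so corank 2. A Groebner basis of the Jacobian ideal J(f) in C{p,q,r} is {q^3, p^2 + 4*p*q + 4*q^2, r}; counting standard monomials gives mu = 6. Corank 2; j^3 = -(p + 2*q)^3 is a perfect cube, so E-series; the 4-jet and mu = 6 give E_6.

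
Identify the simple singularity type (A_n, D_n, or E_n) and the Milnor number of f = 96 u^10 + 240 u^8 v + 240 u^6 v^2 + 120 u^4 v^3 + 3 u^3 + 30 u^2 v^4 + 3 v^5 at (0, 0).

The Hessian of f at 0 has rank 0. Corank 2; j^3 = 3*u^3 is a perfect cube, so E-series; the 5-jet and mu = 8 give E_8.

Type E_{8}, Milnor number mu = 8.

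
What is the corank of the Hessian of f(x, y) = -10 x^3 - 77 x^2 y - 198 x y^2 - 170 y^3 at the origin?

2

Hessian at 0 has rank 0.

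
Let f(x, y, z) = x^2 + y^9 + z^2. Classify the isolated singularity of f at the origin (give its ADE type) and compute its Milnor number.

The Hessian of f at 0 is [[2, 0, 0], [0, 0, 0], [0, 0, 2]] with rank 2, so corank 1. A Groebner basis of the Jacobian ideal J(f) in C{x,y,z} is {y^8, x, z}; counting standard monomials gives mu = 8. Corank 1: A-series; mu = 8 gives A_8.

Type A8, Milnor number mu = 8.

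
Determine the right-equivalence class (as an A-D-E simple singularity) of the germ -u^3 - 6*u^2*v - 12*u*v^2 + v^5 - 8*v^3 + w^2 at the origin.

E8

The Hessian of f at 0 has rank 1. Corank 2; j^3 = -(u + 2*v)^3 is a perfect cube, so E-series; the 5-jet and mu = 8 give E_8.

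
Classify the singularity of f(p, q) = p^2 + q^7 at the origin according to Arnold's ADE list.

The Hessian of f at 0 is [[2, 0], [0, 0]] with rank 1, so corank 1. A Groebner basis of the Jacobian ideal J(f) in C{p,q} is {q^6, p}; counting standard monomials gives mu = 6. Corank 1: A-series; mu = 6 gives A_6.

A_{6}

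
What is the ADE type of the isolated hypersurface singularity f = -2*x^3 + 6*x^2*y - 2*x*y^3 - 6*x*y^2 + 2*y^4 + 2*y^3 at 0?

The Hessian of f at 0 has rank 0. Corank 2; j^3 = -2*(x - y)^3 is a perfect cube, so E-series; the 4-jet and mu = 7 give E_7.

E_{7}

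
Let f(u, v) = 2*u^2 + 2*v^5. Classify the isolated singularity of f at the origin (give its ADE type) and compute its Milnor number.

The Hessian of f at 0 has rank 1. Corank 1: A-series; mu = 4 gives A_4.

Type A_{4}, Milnor number mu = 4.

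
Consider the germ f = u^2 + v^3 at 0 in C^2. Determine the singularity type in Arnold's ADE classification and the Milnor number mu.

The Hessian of f at 0 has rank 1. Corank 1: A-series; mu = 2 gives A_2.

Type A2, Milnor number mu = 2.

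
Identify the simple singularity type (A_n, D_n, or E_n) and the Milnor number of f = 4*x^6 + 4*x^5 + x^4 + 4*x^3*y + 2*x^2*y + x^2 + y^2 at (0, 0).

Type A_{1}, Milnor number mu = 1.

The Hessian of f at 0 is [[2, 0], [0, 2]] with rank 2, so corank 0. A Groebner basis of the Jacobian ideal J(f) in C{x,y} is {x, y}; counting standard monomials gives mu = 1. Corank 0: nondegenerate Morse point, so A_1.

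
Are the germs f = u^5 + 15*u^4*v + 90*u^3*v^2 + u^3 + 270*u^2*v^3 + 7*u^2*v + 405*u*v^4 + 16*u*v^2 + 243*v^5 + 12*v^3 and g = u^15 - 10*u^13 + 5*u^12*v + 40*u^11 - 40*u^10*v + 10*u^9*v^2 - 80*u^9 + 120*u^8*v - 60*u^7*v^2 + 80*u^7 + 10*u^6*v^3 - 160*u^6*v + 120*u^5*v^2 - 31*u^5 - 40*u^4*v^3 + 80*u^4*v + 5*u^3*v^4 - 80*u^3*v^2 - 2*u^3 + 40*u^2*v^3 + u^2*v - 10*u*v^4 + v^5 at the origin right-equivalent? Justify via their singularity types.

The Hessian of f at 0 has rank 0. Corank 2; j^3 = (u + 2*v)^2*(u + 3*v) has shape L^2 M (L != M), so D-series; mu = 6 gives D_6. The Hessian of g at 0 has rank 0. Corank 2; j^3 = -u^2*(2*u - v) has shape L^2 M (L != M), so D-series; mu = 6 gives D_6. Both have type D_6, hence right-equivalent.

Yes.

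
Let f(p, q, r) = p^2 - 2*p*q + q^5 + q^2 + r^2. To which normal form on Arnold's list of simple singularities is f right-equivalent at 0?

A_4

The Hessian of f at 0 has rank 2. Corank 1: A-series; mu = 4 gives A_4.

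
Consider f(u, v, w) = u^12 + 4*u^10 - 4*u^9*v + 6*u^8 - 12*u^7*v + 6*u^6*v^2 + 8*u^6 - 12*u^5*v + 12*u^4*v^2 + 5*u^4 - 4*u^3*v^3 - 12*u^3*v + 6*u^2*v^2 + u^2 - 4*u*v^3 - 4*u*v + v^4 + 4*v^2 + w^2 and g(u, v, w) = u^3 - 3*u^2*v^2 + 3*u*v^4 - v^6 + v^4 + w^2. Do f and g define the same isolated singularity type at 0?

The Hessian of f at 0 has rank 2. Corank 1: A-series; mu = 3 gives A_3. The Hessian of g at 0 has rank 1. Corank 2; j^3 = u^3 is a perfect cube, so E-series; the 4-jet and mu = 6 give E_6. f is A_3 but g is E_6, hence not right-equivalent.

No.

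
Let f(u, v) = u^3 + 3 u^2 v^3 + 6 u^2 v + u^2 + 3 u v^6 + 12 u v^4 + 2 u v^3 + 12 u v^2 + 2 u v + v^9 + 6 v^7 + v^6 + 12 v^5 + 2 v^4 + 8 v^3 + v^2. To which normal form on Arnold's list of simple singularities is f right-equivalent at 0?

The Hessian of f at 0 is [[2, 2], [2, 2]] with rank 1, so corank 1. A Groebner basis of the Jacobian ideal J(f) in C{u,v} is {v^2, u + v}; counting standard monomials gives mu = 2. Corank 1: A-series; mu = 2 gives A_2.

A_2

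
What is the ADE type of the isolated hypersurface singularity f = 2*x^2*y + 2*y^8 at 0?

D9

The Hessian of f at 0 is [[0, 0], [0, 0]] with rank 0, so corank 2. A Groebner basis of the Jacobian ideal J(f) in C{x,y} is {x^2/8 + y^7, x^3, x*y}; counting standard monomials gives mu = 9. Corank 2; j^3 = 2*x^2*y has shape L^2 M (L != M), so D-series; mu = 9 gives D_9.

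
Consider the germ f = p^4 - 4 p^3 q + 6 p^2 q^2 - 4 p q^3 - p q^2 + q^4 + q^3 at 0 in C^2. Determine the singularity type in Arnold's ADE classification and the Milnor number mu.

Type D_{5}, Milnor number mu = 5.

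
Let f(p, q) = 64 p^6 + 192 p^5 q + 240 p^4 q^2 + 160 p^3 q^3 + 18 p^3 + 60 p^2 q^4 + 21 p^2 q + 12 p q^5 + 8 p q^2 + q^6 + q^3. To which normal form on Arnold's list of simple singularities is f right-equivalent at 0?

D7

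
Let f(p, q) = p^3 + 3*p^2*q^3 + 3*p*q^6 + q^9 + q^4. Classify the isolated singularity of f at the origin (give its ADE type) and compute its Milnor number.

Type E_{6}, Milnor number mu = 6.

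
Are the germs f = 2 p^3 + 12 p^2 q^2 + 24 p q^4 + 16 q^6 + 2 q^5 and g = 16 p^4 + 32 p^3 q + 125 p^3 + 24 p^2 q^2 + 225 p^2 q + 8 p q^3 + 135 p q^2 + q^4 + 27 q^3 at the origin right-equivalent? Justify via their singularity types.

No.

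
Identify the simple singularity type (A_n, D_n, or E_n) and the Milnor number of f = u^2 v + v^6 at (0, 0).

Type D7, Milnor number mu = 7.

The Hessian of f at 0 is [[0, 0], [0, 0]] with rank 0, so corank 2. A Groebner basis of the Jacobian ideal J(f) in C{u,v} is {u^2/6 + v^5, u^3, u*v}; counting standard monomials gives mu = 7. Corank 2; j^3 = u^2*v has shape L^2 M (L != M), so D-series; mu = 7 gives D_7.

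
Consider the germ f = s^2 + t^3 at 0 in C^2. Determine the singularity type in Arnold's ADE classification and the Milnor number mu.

Type A2, Milnor number mu = 2.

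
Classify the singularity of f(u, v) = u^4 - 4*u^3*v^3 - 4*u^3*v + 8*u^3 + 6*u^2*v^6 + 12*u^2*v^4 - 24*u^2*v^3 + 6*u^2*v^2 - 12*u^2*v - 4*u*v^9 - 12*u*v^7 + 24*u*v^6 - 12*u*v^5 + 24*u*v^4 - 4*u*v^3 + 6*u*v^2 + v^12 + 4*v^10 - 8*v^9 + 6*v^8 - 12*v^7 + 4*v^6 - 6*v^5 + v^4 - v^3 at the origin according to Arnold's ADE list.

E6

The Hessian of f at 0 has rank 0. Corank 2; j^3 = (2*u - v)^3 is a perfect cube, so E-series; the 4-jet and mu = 6 give E_6.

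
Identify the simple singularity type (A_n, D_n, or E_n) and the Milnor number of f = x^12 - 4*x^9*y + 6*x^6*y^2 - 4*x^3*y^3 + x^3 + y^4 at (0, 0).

The Hessian of f at 0 has rank 0. Corank 2; j^3 = x^3 is a perfect cube, so E-series; the 4-jet and mu = 6 give E_6.

Type E_6, Milnor number mu = 6.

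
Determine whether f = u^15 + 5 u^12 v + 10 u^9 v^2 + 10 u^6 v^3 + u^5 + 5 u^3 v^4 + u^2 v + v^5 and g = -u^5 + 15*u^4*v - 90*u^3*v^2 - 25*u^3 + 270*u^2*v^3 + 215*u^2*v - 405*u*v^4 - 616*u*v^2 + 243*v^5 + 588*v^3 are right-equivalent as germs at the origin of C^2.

Yes.

The Hessian of f at 0 has rank 0. Corank 2; j^3 = u^2*v has shape L^2 M (L != M), so D-series; mu = 6 gives D_6. The Hessian of g at 0 has rank 0. Corank 2; j^3 = -(u - 3*v)*(5*u - 14*v)^2 has shape L^2 M (L != M), so D-series; mu = 6 gives D_6. Both have type D_6, hence right-equivalent.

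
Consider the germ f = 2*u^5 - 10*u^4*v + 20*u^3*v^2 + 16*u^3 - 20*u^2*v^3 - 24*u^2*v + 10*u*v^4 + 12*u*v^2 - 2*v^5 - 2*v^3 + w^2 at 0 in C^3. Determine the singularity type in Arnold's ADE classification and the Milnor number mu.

Type E_8, Milnor number mu = 8.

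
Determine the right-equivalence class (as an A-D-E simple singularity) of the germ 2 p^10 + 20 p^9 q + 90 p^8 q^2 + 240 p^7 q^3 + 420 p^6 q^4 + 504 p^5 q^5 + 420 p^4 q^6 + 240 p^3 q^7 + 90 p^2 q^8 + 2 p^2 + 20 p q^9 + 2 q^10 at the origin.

A9

The Hessian of f at 0 is [[4, 0], [0, 0]] with rank 1, so corank 1. A Groebner basis of the Jacobian ideal J(f) in C{p,q} is {q^9, p}; counting standard monomials gives mu = 9. Corank 1: A-series; mu = 9 gives A_9.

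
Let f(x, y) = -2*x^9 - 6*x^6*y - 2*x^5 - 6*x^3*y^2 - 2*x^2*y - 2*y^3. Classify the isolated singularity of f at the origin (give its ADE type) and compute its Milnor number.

Type D4, Milnor number mu = 4.

The Hessian of f at 0 is [[0, 0], [0, 0]] with rank 0, so corank 2. A Groebner basis of the Jacobian ideal J(f) in C{x,y} is {y^3, x^2 + 3*y^2, x*y}; counting standard monomials gives mu = 4. Corank 2; j^3 = -2*y*(x^2 + y^2) splits into three distinct lines over C (the quadratic factor has nonzero discriminant), so D_4.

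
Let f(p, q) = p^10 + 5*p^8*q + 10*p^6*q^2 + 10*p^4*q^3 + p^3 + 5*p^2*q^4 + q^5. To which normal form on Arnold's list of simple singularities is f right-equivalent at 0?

E_8

The Hessian of f at 0 is [[0, 0], [0, 0]] with rank 0, so corank 2. A Groebner basis of the Jacobian ideal J(f) in C{p,q} is {q^4, p^2}; counting standard monomials gives mu = 8. Corank 2; j^3 = p^3 is a perfect cube, so E-series; the 5-jet and mu = 8 give E_8.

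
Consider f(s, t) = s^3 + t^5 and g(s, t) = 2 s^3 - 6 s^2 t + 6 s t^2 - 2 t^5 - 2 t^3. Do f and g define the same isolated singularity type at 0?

Yes.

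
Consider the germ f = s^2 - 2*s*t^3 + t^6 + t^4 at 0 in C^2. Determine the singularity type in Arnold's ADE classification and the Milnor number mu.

Type A_{3}, Milnor number mu = 3.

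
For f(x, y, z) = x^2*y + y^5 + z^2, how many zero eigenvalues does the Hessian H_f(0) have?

2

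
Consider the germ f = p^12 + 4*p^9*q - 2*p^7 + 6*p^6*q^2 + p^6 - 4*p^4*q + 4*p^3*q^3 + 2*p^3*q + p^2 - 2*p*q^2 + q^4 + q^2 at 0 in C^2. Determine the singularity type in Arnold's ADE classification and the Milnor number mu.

Type A_1, Milnor number mu = 1.

The Hessian of f at 0 has rank 2. Corank 0: nondegenerate Morse point, so A_1.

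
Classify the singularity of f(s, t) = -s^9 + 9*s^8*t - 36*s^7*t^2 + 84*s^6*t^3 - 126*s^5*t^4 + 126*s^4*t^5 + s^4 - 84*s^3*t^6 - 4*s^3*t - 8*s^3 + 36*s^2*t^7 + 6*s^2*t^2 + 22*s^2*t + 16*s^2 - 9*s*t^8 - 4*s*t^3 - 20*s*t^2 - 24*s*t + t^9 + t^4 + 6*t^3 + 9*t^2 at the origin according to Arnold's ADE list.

A8

The Hessian of f at 0 is [[32, -24], [-24, 18]] with rank 1, so corank 1. A Groebner basis of the Jacobian ideal J(f) in C{s,t} is {21504*s*t^2 + 294912*s*t + 917504*s + t^5 - 40*t^4 - 18944*t^3 - 235520*t^2 - 688128*t, s*t^3 + 40*s*t^2 + 384*s*t + 1024*s - 15*t^4/16 - 34*t^3 - 304*t^2 - 768*t, s^2 - 2*s*t - 4*s + t^2 + 3*t}; counting standard monomials gives mu = 8. Corank 1: A-series; mu = 8 gives A_8.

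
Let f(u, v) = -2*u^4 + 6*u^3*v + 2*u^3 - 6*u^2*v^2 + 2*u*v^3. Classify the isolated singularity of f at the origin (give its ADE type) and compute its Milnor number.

Type E7, Milnor number mu = 7.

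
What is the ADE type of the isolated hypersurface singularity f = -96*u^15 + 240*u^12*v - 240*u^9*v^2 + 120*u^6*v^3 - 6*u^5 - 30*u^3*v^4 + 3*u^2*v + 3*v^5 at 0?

D_{6}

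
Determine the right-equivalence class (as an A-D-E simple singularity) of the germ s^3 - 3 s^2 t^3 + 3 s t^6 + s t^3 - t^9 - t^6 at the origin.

E_7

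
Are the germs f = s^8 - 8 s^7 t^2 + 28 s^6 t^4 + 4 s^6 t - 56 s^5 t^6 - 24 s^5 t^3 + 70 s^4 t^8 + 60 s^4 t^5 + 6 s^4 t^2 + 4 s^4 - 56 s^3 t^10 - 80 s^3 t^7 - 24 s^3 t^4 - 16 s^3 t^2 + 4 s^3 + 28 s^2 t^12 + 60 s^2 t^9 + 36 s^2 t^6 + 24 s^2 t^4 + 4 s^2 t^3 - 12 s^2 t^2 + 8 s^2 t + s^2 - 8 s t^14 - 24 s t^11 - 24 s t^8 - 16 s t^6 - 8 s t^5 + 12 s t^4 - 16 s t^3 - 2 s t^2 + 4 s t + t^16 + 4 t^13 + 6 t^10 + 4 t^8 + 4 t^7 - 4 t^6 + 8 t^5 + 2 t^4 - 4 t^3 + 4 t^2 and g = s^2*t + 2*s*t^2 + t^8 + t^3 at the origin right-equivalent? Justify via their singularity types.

No.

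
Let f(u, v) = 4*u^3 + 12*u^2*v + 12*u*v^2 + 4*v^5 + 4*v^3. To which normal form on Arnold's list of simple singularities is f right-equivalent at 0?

E_{8}

The Hessian of f at 0 is [[0, 0], [0, 0]] with rank 0, so corank 2. A Groebner basis of the Jacobian ideal J(f) in C{u,v} is {v^4, u^2 + 2*u*v + v^2}; counting standard monomials gives mu = 8. Corank 2; j^3 = 4*(u + v)^3 is a perfect cube, so E-series; the 5-jet and mu = 8 give E_8.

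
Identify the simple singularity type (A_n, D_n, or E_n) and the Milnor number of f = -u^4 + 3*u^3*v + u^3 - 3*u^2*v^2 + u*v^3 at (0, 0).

Type E7, Milnor number mu = 7.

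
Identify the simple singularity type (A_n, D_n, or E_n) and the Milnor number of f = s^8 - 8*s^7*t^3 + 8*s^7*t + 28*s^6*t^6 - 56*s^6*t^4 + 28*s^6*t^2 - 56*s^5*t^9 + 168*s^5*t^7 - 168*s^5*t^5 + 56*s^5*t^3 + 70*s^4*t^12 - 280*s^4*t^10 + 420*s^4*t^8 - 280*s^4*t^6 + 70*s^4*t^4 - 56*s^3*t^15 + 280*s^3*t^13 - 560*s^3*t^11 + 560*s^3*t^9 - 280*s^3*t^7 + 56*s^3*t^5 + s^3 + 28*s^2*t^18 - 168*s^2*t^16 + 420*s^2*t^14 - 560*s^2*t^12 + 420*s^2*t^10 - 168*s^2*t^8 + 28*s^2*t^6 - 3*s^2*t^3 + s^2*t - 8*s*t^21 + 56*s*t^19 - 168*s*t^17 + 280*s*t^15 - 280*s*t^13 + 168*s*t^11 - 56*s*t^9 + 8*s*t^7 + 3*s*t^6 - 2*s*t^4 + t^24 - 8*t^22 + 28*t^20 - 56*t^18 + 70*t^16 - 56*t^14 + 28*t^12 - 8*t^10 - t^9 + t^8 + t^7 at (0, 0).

Type D_9, Milnor number mu = 9.

The Hessian of f at 0 has rank 0. Corank 2; j^3 = s^2*(s + t) has shape L^2 M (L != M), so D-series; mu = 9 gives D_9.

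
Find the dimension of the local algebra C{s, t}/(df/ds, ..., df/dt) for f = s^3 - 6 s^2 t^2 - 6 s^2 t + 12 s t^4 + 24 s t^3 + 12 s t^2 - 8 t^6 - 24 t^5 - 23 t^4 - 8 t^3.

The Hessian of f at 0 has rank 0. Corank 2; j^3 = (s - 2*t)^3 is a perfect cube, so E-series; the 4-jet and mu = 6 give E_6.

6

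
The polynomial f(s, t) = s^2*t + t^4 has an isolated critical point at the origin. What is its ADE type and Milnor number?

The Hessian of f at 0 has rank 0. Corank 2; j^3 = s^2*t has shape L^2 M (L != M), so D-series; mu = 5 gives D_5.

Type D5, Milnor number mu = 5.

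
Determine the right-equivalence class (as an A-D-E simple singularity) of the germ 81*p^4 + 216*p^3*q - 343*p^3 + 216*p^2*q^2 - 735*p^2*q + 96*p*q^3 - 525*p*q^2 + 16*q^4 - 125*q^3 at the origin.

E6

The Hessian of f at 0 has rank 0. Corank 2; j^3 = -(7*p + 5*q)^3 is a perfect cube, so E-series; the 4-jet and mu = 6 give E_6.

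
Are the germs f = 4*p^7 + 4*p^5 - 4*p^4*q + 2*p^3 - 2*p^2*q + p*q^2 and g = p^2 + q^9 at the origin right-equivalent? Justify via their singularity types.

No.

The Hessian of f at 0 is [[0, 0], [0, 0]] with rank 0, so corank 2. A Groebner basis of the Jacobian ideal J(f) in C{p,q} is {q^3, p^2 + q^2/2, p*q + q^2/2}; counting standard monomials gives mu = 4. Corank 2; j^3 = p*(2*p^2 - 2*p*q + q^2) splits into three distinct lines over C (the quadratic factor has nonzero discriminant), so D_4. The Hessian of g at 0 is [[2, 0], [0, 0]] with rank 1, so corank 1. A Groebner basis of the Jacobian ideal J(g) in C{p,q} is {q^8, p}; counting standard monomials gives mu = 8. Corank 1: A-series; mu = 8 gives A_8. f is D_4 but g is A_8, hence not right-equivalent.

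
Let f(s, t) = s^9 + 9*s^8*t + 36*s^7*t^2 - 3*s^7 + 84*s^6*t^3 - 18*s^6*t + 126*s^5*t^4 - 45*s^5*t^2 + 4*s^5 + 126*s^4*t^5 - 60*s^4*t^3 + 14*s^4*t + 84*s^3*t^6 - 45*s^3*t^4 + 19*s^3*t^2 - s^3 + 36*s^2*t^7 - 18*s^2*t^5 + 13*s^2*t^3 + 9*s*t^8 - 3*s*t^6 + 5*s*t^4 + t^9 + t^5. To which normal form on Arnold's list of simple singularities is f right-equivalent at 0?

E_{8}

The Hessian of f at 0 is [[0, 0], [0, 0]] with rank 0, so corank 2. A Groebner basis of the Jacobian ideal J(f) in C{s,t} is {-s^2/2 + s*t^3, 2*s^2 + t^4, s^3, s^2*t}; counting standard monomials gives mu = 8. Corank 2; j^3 = -s^3 is a perfect cube, so E-series; the 5-jet and mu = 8 give E_8.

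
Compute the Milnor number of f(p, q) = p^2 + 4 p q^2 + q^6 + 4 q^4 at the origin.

5

The Hessian of f at 0 is [[2, 0], [0, 0]] with rank 1, so corank 1. A Groebner basis of the Jacobian ideal J(f) in C{p,q} is {p^3, p^2*q, p/2 + q^2}; counting standard monomials gives mu = 5. Corank 1: A-series; mu = 5 gives A_5.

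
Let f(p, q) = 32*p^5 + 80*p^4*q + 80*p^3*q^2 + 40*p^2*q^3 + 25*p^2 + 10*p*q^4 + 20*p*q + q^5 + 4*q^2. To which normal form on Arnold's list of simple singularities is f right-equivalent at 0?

A_{4}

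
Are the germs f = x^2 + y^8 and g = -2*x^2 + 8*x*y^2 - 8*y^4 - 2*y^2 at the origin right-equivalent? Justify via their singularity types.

The Hessian of f at 0 is [[2, 0], [0, 0]] with rank 1, so corank 1. A Groebner basis of the Jacobian ideal J(f) in C{x,y} is {y^7, x}; counting standard monomials gives mu = 7. Corank 1: A-series; mu = 7 gives A_7. The Hessian of g at 0 is [[-4, 0], [0, -4]] with rank 2, so corank 0. A Groebner basis of the Jacobian ideal J(g) in C{x,y} is {x, y}; counting standard monomials gives mu = 1. Corank 0: nondegenerate Morse point, so A_1. f is A_7 but g is A_1, hence not right-equivalent.

No.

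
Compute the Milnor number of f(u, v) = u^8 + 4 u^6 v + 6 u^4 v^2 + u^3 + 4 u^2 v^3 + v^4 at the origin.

The Hessian of f at 0 has rank 0. Corank 2; j^3 = u^3 is a perfect cube, so E-series; the 4-jet and mu = 6 give E_6.

6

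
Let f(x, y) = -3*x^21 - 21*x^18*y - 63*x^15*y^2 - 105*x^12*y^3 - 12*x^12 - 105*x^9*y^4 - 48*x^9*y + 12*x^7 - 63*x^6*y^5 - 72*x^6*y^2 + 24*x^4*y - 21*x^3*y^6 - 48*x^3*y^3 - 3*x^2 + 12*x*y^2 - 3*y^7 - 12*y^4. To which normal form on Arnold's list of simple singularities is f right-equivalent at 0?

A6

The Hessian of f at 0 has rank 1. Corank 1: A-series; mu = 6 gives A_6.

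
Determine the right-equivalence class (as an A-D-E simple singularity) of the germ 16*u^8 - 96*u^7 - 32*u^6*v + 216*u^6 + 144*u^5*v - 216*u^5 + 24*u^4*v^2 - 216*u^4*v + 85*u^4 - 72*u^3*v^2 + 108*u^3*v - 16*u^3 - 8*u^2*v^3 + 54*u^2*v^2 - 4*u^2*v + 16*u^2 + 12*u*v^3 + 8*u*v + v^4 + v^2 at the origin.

A_3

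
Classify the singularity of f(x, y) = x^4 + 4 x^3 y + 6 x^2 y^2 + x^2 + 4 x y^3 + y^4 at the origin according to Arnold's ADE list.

A_{3}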